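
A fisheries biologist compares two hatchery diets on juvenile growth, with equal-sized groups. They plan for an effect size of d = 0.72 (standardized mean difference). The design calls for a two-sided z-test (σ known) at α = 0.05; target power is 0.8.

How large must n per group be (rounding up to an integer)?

For power 0.8 need Φ(δ − z_{0.025}) = 0.8, so δ = z_{0.025} + z_{0.20} = 1.960 + 0.842 = 2.802.
(For δ > 0 the lower-tail rejection region contributes negligibly to power, so the one-term inversion is standard.)
δ = d·√(n/2) ⇒ n = 2(δ/d)² = 2 × (2.802 / 0.72)² = 30.28.
Rounding up, n = 31 per group.

n = 31 per group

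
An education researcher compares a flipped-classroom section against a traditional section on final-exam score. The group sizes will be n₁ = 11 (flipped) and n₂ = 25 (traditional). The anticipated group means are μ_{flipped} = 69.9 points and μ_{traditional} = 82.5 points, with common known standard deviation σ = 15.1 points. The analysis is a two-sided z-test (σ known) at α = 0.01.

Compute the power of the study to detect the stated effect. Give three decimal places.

Power ≈ 0.394

Standardized effect: d = |μ_{flipped} − μ_{traditional}| / σ = |69.9 − 82.5| / 15.1 = 0.8344
Noncentrality parameter: δ = d / √(1/n₁ + 1/n₂) = 0.8344 / √(1/11 + 1/25) = 2.3063
Critical value for a two-sided test at α = 0.01: z_{α/2} = 2.576.
Power = Φ(δ − 2.576) + Φ(−δ − 2.576) = Φ(-0.270) + Φ(-4.882) = 0.3937 + 0.0000 = 0.3937.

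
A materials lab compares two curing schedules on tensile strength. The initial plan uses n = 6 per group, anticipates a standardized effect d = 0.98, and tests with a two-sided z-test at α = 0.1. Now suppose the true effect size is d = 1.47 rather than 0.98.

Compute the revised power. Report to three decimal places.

Power ≈ 0.816

With d = 1.47: δ = d·√(n/2) = 1.47 × √(6/2) = 2.5461. Critical value z_{0.05} = 1.645.
Revised power = Φ(δ − 1.645) + Φ(−δ − 1.645) = Φ(0.901) + Φ(-4.191) = 0.8163 + 0.0000 = 0.8163.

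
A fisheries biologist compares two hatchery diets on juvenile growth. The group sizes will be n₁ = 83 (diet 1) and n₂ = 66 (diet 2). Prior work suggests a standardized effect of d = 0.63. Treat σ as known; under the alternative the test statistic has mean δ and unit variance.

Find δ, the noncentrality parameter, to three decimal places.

δ ≈ 3.820

δ = d / √(1/n₁ + 1/n₂) = 0.63 / √(1/83 + 1/66) = 3.8200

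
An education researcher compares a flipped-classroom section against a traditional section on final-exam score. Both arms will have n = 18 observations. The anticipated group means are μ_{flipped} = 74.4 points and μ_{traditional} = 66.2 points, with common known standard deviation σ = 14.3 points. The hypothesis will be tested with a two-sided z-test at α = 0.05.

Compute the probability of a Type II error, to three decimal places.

β ≈ 0.595

Standardized effect: d = |μ_{flipped} − μ_{traditional}| / σ = |74.4 − 66.2| / 14.3 = 0.5734
Noncentrality parameter: δ = d·√(n/2) = 0.5734 × √(18/2) = 1.7203
Two-sided α = 0.05 → critical value z_{0.025} = 1.960.
Power = Φ(δ − 1.960) + Φ(−δ − 1.960) = Φ(-0.240) + Φ(-3.680) = 0.4053 + 0.0001 = 0.4054.
Type II error: β = 1 − power = 1 − 0.4054 = 0.5946.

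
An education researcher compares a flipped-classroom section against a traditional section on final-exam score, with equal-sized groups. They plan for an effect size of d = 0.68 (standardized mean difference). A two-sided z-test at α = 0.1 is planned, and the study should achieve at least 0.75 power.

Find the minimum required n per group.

For power 0.75 need Φ(δ − z_{0.05}) = 0.75, so δ = z_{0.05} + z_{0.25} = 1.645 + 0.674 = 2.319.
(The Φ(−δ − z_{α/2}) term is vanishingly small for δ > 0 and is dropped in the standard sample-size formula.)
δ = d·√(n/2) ⇒ n = 2(δ/d)² = 2 × (2.319 / 0.68)² = 23.27.
Rounding up, n = 24 per group.

n = 24 per group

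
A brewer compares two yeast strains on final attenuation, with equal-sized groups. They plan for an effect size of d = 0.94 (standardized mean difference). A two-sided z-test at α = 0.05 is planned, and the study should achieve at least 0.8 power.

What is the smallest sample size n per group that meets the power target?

n = 18 per group

Set Φ(δ − 1.960) = 0.8; then δ − 1.960 = Φ⁻¹(0.8) = 0.842, giving δ = 2.802.
(For δ > 0 the lower-tail rejection region contributes negligibly to power, so the one-term inversion is standard.)
δ = d·√(n/2) ⇒ n = 2(δ/d)² = 2 × (2.802 / 0.94)² = 17.77.
Round up to the next whole unit.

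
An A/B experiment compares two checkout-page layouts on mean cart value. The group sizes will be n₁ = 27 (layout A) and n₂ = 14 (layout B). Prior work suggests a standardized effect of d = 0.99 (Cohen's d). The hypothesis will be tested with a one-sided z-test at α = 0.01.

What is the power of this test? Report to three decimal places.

Noncentrality parameter: δ = d / √(1/n₁ + 1/n₂) = 0.99 / √(1/27 + 1/14) = 3.0060
One-sided α = 0.01 → critical value z_{0.01} = 2.326.
Power = Φ(δ − 2.326) = Φ(0.680) = 0.7516.

Power ≈ 0.752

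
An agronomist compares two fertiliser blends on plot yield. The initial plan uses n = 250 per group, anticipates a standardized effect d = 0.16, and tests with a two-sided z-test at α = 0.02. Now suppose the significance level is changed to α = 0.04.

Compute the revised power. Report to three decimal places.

Power ≈ 0.396

δ = d·√(n/2) = 0.16 × √(250/2) = 1.7889 (unchanged). New critical value: z_{0.02} = 2.054.
Revised power = Φ(δ − 2.054) + Φ(−δ − 2.054) = Φ(-0.265) + Φ(-3.843) = 0.3955 + 0.0001 = 0.3956.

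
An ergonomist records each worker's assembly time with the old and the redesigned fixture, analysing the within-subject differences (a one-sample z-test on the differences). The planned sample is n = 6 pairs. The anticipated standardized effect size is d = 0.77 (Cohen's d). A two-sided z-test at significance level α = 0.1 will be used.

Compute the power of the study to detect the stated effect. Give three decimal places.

Noncentrality parameter: δ = d·√n = 0.77 × √6 = 1.8861
Critical value for a two-sided test at α = 0.1: z_{α/2} = 1.645.
Power = Φ(δ − 1.645) + Φ(−δ − 1.645) = Φ(0.241) + Φ(-3.531) = 0.5953 + 0.0002 = 0.5955.

Power ≈ 0.596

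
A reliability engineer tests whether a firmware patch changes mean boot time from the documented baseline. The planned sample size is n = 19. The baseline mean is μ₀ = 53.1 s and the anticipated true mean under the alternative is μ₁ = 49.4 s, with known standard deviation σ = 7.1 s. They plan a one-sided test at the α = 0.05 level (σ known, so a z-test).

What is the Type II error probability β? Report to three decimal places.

Standardized effect: d = |μ₁ − μ₀| / σ = |49.4 − 53.1| / 7.1 = 0.5211
Noncentrality parameter: δ = d·√n = 0.5211 × √19 = 2.2715
Critical value for a one-sided test at α = 0.05: z_α = 1.645.
Power = P(Z > 1.645 − δ) = Φ(0.627) = 0.7346.
Type II error: β = 1 − power = 1 − 0.7346 = 0.2654.

β ≈ 0.265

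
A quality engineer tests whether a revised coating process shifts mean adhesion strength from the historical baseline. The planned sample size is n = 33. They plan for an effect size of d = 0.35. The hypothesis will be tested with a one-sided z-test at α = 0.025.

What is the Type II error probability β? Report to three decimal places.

β ≈ 0.480

Noncentrality parameter: λ = d·√n = 0.35 × √33 = 2.0106
Critical value for a one-sided test at α = 0.025: z_α = 1.960.
Power = P(Z > 1.960 − λ) = Φ(0.051) = 0.5202.
Type II error: β = 1 − power = 1 − 0.5202 = 0.4798.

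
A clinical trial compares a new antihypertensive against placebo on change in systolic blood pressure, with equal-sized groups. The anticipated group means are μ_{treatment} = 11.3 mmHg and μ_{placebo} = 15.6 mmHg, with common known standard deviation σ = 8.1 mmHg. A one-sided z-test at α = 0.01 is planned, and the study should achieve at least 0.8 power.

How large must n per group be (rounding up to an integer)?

Standardized effect: d = |μ_{treatment} − μ_{placebo}| / σ = |11.3 − 15.6| / 8.1 = 0.5309
Set Φ(δ − 2.326) = 0.8; then δ − 2.326 = Φ⁻¹(0.8) = 0.842, giving δ = 3.168.
δ = d·√(n/2) ⇒ n = 2(δ/d)² = 2 × (3.168 / 0.5309)² = 71.22.
Round up to the next whole unit.

n = 72 per group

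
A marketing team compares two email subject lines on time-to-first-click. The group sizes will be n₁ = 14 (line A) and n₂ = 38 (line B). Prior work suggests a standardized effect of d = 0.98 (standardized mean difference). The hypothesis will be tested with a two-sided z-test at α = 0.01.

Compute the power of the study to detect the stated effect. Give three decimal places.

Noncentrality parameter: δ = d / √(1/n₁ + 1/n₂) = 0.98 / √(1/14 + 1/38) = 3.1346
Critical value for a two-sided test at α = 0.01: z_{α/2} = 2.576.
Power = Φ(δ − 2.576) + Φ(−δ − 2.576) = Φ(0.559) + Φ(-5.710) = 0.7118 + 0.0000 = 0.7118.

Power ≈ 0.712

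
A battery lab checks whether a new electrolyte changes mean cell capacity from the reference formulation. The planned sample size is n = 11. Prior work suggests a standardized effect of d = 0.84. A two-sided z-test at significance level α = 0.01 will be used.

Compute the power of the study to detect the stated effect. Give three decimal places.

Noncentrality parameter: δ = d·√n = 0.84 × √11 = 2.7860
Critical value for a two-sided test at α = 0.01: z_{α/2} = 2.576.
Power = Φ(δ − 2.576) + Φ(−δ − 2.576) = Φ(0.210) + Φ(-5.362) = 0.5832 + 0.0000 = 0.5832.

Power ≈ 0.583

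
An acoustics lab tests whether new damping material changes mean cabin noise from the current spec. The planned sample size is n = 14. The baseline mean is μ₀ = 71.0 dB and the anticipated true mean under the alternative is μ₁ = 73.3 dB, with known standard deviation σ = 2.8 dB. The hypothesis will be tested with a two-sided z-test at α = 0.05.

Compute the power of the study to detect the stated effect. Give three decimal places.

Standardized effect: d = |μ₁ − μ₀| / σ = |73.3 − 71.0| / 2.8 = 0.8214
Noncentrality parameter: δ = d·√n = 0.8214 × √14 = 3.0735
Two-sided α = 0.05 → critical value z_{0.025} = 1.960.
Power = Φ(δ − 1.960) + Φ(−δ − 1.960) = Φ(1.114) + Φ(-5.033) = 0.8673 + 0.0000 = 0.8673.

Power ≈ 0.867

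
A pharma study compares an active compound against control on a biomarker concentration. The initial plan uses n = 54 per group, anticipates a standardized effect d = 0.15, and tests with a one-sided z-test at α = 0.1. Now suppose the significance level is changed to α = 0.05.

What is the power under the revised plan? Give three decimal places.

Power ≈ 0.193

δ = d·√(n/2) = 0.15 × √(54/2) = 0.7794 (unchanged). New critical value: z_{0.05} = 1.645.
Revised power = P(Z > 1.645 − δ) = Φ(-0.865) = 0.1934.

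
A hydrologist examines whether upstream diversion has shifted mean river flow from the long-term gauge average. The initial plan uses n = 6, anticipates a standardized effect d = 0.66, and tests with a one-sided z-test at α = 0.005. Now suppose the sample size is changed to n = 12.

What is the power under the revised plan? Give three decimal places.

With n = 12: δ = d·√n = 0.66 × √12 = 2.2863. Critical value z_{0.005} = 2.576.
Revised power = P(Z > 2.576 − δ) = Φ(-0.290) = 0.3861.

Power ≈ 0.386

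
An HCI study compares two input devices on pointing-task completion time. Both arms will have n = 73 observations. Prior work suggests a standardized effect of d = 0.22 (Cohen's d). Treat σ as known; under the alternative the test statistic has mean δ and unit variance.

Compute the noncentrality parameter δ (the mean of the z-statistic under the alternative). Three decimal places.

δ = d·√(n/2) = 0.22 × √(73/2) = 1.3291

δ ≈ 1.329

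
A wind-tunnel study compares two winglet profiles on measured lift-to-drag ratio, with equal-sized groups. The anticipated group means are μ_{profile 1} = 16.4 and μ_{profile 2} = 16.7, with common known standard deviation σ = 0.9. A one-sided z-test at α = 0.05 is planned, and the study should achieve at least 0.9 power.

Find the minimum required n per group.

Standardized effect: d = |μ_{profile 1} − μ_{profile 2}| / σ = |16.4 − 16.7| / 0.9 = 0.3333
For power 0.9 need Φ(δ − z_{0.05}) = 0.9, so δ = z_{0.05} + z_{0.10} = 1.645 + 1.282 = 2.926.
δ = d·√(n/2) ⇒ n = 2(δ/d)² = 2 × (2.926 / 0.3333)² = 154.15.
Rounding up, n = 155 per group.

n = 155 per group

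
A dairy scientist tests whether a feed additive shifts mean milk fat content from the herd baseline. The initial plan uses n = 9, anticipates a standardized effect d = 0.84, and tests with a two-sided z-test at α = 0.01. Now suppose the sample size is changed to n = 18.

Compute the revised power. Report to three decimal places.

Power ≈ 0.838

With n = 18: δ = d·√n = 0.84 × √18 = 3.5638. Critical value z_{0.005} = 2.576.
Revised power = Φ(δ − 2.576) + Φ(−δ − 2.576) = Φ(0.988) + Φ(-6.140) = 0.8384 + 0.0000 = 0.8384.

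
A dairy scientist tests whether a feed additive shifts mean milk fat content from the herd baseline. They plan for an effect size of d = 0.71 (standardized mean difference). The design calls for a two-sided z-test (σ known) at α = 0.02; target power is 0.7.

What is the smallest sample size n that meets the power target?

Set Φ(δ − 2.326) = 0.7; then δ − 2.326 = Φ⁻¹(0.7) = 0.524, giving δ = 2.851.
(For δ > 0 the lower-tail rejection region contributes negligibly to power, so the one-term inversion is standard.)
δ = d·√n ⇒ n = (δ/d)² = (2.851 / 0.71)² = 16.12.
Rounding up, n = 17.

n = 17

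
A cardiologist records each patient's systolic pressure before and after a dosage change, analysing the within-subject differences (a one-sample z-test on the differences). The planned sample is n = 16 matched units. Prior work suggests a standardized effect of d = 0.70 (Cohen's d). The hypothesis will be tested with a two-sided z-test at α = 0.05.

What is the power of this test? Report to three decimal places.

Power ≈ 0.800

Noncentrality parameter: δ = d·√n = 0.70 × √16 = 2.8000
Two-sided α = 0.05 → critical value z_{0.025} = 1.960.
Power = Φ(δ − 1.960) + Φ(−δ − 1.960) = Φ(0.840) + Φ(-4.760) = 0.7996 + 0.0000 = 0.7996.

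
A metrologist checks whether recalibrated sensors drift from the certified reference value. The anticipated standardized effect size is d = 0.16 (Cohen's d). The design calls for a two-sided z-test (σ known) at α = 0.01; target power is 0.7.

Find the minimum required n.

Set Φ(δ − 2.576) = 0.7; then δ − 2.576 = Φ⁻¹(0.7) = 0.524, giving δ = 3.100.
(For δ > 0 the lower-tail rejection region contributes negligibly to power, so the one-term inversion is standard.)
δ = d·√n ⇒ n = (δ/d)² = (3.100 / 0.16)² = 375.45.
Rounding up, n = 376.

n = 376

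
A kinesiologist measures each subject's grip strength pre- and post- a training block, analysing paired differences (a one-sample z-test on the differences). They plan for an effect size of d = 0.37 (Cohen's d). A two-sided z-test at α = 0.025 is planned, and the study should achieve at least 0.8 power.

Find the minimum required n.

n = 70

Set Φ(δ − 2.241) = 0.8; then δ − 2.241 = Φ⁻¹(0.8) = 0.842, giving δ = 3.083.
(The Φ(−δ − z_{α/2}) term is vanishingly small for δ > 0 and is dropped in the standard sample-size formula.)
δ = d·√n ⇒ n = (δ/d)² = (3.083 / 0.37)² = 69.43.
Rounding up, n = 70.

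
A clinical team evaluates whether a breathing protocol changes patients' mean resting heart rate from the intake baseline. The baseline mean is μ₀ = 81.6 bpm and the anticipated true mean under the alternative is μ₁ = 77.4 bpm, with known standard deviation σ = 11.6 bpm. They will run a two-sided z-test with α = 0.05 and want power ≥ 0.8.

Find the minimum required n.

Standardized effect: d = |μ₁ − μ₀| / σ = |77.4 − 81.6| / 11.6 = 0.3621
For power 0.8 need Φ(δ − z_{0.025}) = 0.8, so δ = z_{0.025} + z_{0.20} = 1.960 + 0.842 = 2.802.
(For δ > 0 the lower-tail rejection region contributes negligibly to power, so the one-term inversion is standard.)
δ = d·√n ⇒ n = (δ/d)² = (2.802 / 0.3621)² = 59.87.
Rounding up, n = 60.

n = 60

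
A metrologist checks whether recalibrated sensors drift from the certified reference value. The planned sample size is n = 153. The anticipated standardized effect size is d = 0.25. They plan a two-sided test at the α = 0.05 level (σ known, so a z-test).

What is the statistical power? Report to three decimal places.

Power ≈ 0.871

Noncentrality parameter: δ = d·√n = 0.25 × √153 = 3.0923
Critical value for a two-sided test at α = 0.05: z_{α/2} = 1.960.
Power = Φ(δ − 1.960) + Φ(−δ − 1.960) = Φ(1.132) + Φ(-5.052) = 0.8713 + 0.0000 = 0.8713.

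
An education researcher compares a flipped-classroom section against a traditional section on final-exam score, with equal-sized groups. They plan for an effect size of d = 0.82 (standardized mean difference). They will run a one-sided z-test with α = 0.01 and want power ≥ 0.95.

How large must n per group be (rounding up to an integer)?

For power 0.95 need Φ(δ − z_{0.01}) = 0.95, so δ = z_{0.01} + z_{0.05} = 2.326 + 1.645 = 3.971.
δ = d·√(n/2) ⇒ n = 2(δ/d)² = 2 × (3.971 / 0.82)² = 46.91.
Round up to the next whole unit.

n = 47 per group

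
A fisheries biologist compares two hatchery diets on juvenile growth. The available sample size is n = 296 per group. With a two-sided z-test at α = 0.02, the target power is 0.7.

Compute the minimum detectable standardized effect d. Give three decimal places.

Need Φ(δ − 2.326) = 0.7, so δ = 2.326 + 0.524 = 2.851.
(The second rejection-region term Φ(−δ − z_{α/2}) is negligible and dropped.)
δ = d·√(n/2) ⇒ d = δ/√(n/2) = 2.851/√(296/2) = 0.2343.

d ≈ 0.234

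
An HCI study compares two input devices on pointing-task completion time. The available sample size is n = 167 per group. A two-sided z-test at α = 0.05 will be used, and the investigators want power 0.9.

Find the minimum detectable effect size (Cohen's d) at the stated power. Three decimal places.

d ≈ 0.355

Need Φ(δ − 1.960) = 0.9, so δ = 1.960 + 1.282 = 3.242.
(Lower-tail contribution to power is negligible for δ > 0.)
δ = d·√(n/2) ⇒ d = δ/√(n/2) = 3.242/√(167/2) = 0.3547.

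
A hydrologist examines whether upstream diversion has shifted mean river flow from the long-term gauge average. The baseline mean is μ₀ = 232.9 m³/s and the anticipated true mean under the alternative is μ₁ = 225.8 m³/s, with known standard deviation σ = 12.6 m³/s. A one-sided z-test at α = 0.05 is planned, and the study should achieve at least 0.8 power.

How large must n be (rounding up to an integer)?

n = 20

Standardized effect: d = |μ₁ − μ₀| / σ = |225.8 − 232.9| / 12.6 = 0.5635
For power 0.8 need Φ(δ − z_{0.05}) = 0.8, so δ = z_{0.05} + z_{0.20} = 1.645 + 0.842 = 2.486.
δ = d·√n ⇒ n = (δ/d)² = (2.486 / 0.5635)² = 19.47.
Round up to the next whole unit.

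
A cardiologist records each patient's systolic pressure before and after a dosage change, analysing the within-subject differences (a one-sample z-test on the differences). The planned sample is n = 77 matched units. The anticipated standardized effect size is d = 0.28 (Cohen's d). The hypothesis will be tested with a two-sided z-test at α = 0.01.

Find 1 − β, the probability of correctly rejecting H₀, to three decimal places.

Noncentrality parameter: δ = d·√n = 0.28 × √77 = 2.4570
Critical value for a two-sided test at α = 0.01: z_{α/2} = 2.576.
Power = Φ(δ − 2.576) + Φ(−δ − 2.576) = Φ(-0.119) + Φ(-5.033) = 0.4527 + 0.0000 = 0.4527.

Power ≈ 0.453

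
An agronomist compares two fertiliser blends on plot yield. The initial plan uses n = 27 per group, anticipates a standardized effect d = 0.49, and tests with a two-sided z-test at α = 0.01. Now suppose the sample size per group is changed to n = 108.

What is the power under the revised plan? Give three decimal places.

With n = 108 per group: δ = d·√(n/2) = 0.49 × √(108/2) = 3.6007. Critical value z_{0.005} = 2.576.
Revised power = Φ(δ − 2.576) + Φ(−δ − 2.576) = Φ(1.025) + Φ(-6.177) = 0.8473 + 0.0000 = 0.8473.

Power ≈ 0.847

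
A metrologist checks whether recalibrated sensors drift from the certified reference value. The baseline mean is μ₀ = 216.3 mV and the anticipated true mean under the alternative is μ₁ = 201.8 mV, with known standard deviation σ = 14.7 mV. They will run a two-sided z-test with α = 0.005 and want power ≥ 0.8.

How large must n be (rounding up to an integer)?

n = 14

Standardized effect: d = |μ₁ − μ₀| / σ = |201.8 − 216.3| / 14.7 = 0.9864
Set Φ(δ − 2.807) = 0.8; then δ − 2.807 = Φ⁻¹(0.8) = 0.842, giving δ = 3.649.
(The Φ(−δ − z_{α/2}) term is vanishingly small for δ > 0 and is dropped in the standard sample-size formula.)
δ = d·√n ⇒ n = (δ/d)² = (3.649 / 0.9864)² = 13.68.
Rounding up, n = 14.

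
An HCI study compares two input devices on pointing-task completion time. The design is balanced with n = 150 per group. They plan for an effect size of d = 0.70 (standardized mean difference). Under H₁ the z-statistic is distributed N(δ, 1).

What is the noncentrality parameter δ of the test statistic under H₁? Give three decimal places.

δ ≈ 6.062

The noncentrality parameter scales effect size by the design's sample-size factor: δ = d·√(n/2) = 0.70 × √(150/2) = 6.0622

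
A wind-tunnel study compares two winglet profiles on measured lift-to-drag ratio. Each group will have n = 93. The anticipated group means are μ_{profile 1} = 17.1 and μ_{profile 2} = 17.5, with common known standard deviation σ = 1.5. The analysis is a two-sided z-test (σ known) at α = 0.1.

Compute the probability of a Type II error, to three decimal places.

Standardized effect: d = |μ_{profile 1} − μ_{profile 2}| / σ = |17.1 − 17.5| / 1.5 = 0.2667
Noncentrality parameter: δ = d·√(n/2) = 0.2667 × √(93/2) = 1.8184
Critical value for a two-sided test at α = 0.1: z_{α/2} = 1.645.
Power = Φ(δ − 1.645) + Φ(−δ − 1.645) = Φ(0.174) + Φ(-3.463) = 0.5689 + 0.0003 = 0.5692.
Type II error: β = 1 − power = 1 − 0.5692 = 0.4308.

β ≈ 0.431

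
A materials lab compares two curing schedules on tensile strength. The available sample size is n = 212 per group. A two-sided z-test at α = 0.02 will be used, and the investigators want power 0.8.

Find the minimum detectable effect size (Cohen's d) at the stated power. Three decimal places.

d ≈ 0.308

Required noncentrality: δ = z_{0.01} + z_{0.20} = 2.326 + 0.842 = 3.168.
(The second rejection-region term Φ(−δ − z_{α/2}) is negligible and dropped.)
δ = d·√(n/2) ⇒ d = δ/√(n/2) = 3.168/√(212/2) = 0.3077.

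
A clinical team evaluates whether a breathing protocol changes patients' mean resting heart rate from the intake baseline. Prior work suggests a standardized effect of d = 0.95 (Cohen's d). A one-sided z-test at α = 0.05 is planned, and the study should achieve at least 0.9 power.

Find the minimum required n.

For power 0.9 need Φ(δ − z_{0.05}) = 0.9, so δ = z_{0.05} + z_{0.10} = 1.645 + 1.282 = 2.926.
δ = d·√n ⇒ n = (δ/d)² = (2.926 / 0.95)² = 9.49.
Round up to the next whole unit.

n = 10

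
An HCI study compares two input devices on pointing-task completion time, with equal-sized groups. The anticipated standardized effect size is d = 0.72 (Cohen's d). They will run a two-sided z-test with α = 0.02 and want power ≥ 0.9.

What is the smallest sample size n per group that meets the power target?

For power 0.9 need Φ(δ − z_{0.01}) = 0.9, so δ = z_{0.01} + z_{0.10} = 2.326 + 1.282 = 3.608.
(The Φ(−δ − z_{α/2}) term is vanishingly small for δ > 0 and is dropped in the standard sample-size formula.)
δ = d·√(n/2) ⇒ n = 2(δ/d)² = 2 × (3.608 / 0.72)² = 50.22.
Round up to the next whole unit.

n = 51 per group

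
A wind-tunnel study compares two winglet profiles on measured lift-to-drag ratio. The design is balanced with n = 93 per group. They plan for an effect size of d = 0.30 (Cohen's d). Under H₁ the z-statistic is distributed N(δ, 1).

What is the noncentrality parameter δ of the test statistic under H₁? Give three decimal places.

δ = d·√(n/2) = 0.30 × √(93/2) = 2.0457

δ ≈ 2.046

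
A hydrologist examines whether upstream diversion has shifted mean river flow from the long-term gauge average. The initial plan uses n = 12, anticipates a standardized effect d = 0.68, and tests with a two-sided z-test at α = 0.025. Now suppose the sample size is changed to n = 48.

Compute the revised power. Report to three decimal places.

Power ≈ 0.993

With n = 48: δ = d·√n = 0.68 × √48 = 4.7112. Critical value z_{0.0125} = 2.241.
Revised power = Φ(δ − 2.241) + Φ(−δ − 2.241) = Φ(2.470) + Φ(-6.953) = 0.9932 + 0.0000 = 0.9932.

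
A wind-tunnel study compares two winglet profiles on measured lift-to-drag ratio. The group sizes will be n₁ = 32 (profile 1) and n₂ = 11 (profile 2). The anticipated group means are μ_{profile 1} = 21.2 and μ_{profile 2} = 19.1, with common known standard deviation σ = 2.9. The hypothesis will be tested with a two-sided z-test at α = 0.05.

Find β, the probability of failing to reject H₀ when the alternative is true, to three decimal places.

Standardized effect: d = |μ_{profile 1} − μ_{profile 2}| / σ = |21.2 − 19.1| / 2.9 = 0.7241
Noncentrality parameter: δ = d / √(1/n₁ + 1/n₂) = 0.7241 / √(1/32 + 1/11) = 2.0719
Critical value for a two-sided test at α = 0.05: z_{α/2} = 1.960.
Power = Φ(δ − 1.960) + Φ(−δ − 1.960) = Φ(0.112) + Φ(-4.032) = 0.5445 + 0.0000 = 0.5446.
Type II error: β = 1 − power = 1 − 0.5446 = 0.4554.

β ≈ 0.455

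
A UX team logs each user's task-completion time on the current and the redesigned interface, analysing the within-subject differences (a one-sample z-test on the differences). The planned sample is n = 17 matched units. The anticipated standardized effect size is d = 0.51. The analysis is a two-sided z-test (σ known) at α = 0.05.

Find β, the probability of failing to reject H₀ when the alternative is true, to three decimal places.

Noncentrality parameter: δ = d·√n = 0.51 × √17 = 2.1028
Critical value for a two-sided test at α = 0.05: z_{α/2} = 1.960.
Power = Φ(δ − 1.960) + Φ(−δ − 1.960) = Φ(0.143) + Φ(-4.063) = 0.5568 + 0.0000 = 0.5568.
Type II error: β = 1 − power = 1 − 0.5568 = 0.4432.

β ≈ 0.443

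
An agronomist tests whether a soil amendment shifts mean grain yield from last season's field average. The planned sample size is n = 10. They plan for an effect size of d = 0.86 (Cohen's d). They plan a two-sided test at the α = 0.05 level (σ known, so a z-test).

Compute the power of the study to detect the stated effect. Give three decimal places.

Power ≈ 0.776

Noncentrality parameter: δ = d·√n = 0.86 × √10 = 2.7196
Two-sided α = 0.05 → critical value z_{0.025} = 1.960.
Power = Φ(δ − 1.960) + Φ(−δ − 1.960) = Φ(0.760) + Φ(-4.680) = 0.7763 + 0.0000 = 0.7763.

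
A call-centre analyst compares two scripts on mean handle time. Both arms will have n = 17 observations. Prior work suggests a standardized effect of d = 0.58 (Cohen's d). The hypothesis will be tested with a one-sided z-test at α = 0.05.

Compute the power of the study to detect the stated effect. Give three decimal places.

Noncentrality parameter: δ = d·√(n/2) = 0.58 × √(17/2) = 1.6910
One-sided α = 0.05 → critical value z_{0.05} = 1.645.
Power = Φ(δ − 1.645) = Φ(0.046) = 0.5184.

Power ≈ 0.518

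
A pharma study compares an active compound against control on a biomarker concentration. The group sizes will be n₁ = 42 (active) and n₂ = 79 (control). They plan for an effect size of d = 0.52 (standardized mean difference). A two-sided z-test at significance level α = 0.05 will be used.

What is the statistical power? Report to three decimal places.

Noncentrality parameter: λ = d / √(1/n₁ + 1/n₂) = 0.52 / √(1/42 + 1/79) = 2.7230
Critical value for a two-sided test at α = 0.05: z_{α/2} = 1.960.
Power = Φ(λ − 1.960) + Φ(−λ − 1.960) = Φ(0.763) + Φ(-4.683) = 0.7773 + 0.0000 = 0.7773.

Power ≈ 0.777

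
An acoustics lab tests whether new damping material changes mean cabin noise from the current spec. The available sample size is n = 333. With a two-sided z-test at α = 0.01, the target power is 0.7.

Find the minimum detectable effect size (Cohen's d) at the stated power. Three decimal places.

d ≈ 0.170

Need Φ(δ − 2.576) = 0.7, so δ = 2.576 + 0.524 = 3.100.
(The second rejection-region term Φ(−δ − z_{α/2}) is negligible and dropped.)
δ = d·√n ⇒ d = δ/√n = 3.100/√333 = 0.1699.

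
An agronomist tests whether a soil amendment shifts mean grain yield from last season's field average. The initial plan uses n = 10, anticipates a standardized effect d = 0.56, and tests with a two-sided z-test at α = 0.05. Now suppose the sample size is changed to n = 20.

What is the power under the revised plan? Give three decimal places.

With n = 20: δ = d·√n = 0.56 × √20 = 2.5044. Critical value z_{0.025} = 1.960.
Revised power = Φ(δ − 1.960) + Φ(−δ − 1.960) = Φ(0.544) + Φ(-4.464) = 0.7069 + 0.0000 = 0.7069.

Power ≈ 0.707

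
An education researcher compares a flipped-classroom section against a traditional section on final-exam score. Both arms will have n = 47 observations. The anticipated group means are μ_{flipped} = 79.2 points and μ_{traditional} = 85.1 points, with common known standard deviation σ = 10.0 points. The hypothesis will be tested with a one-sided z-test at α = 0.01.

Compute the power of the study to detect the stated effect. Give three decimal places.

Power ≈ 0.703

Standardized effect: d = |μ_{flipped} − μ_{traditional}| / σ = |79.2 − 85.1| / 10.0 = 0.5900
Noncentrality parameter: δ = d·√(n/2) = 0.5900 × √(47/2) = 2.8601
One-sided α = 0.01 → critical value z_{0.01} = 2.326.
Power = Φ(δ − 2.326) = Φ(0.534) = 0.7033.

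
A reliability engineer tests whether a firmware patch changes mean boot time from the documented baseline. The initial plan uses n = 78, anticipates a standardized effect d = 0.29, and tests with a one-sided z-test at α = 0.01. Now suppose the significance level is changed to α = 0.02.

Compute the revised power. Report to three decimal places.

Power ≈ 0.694

δ = d·√n = 0.29 × √78 = 2.5612 (unchanged). New critical value: z_{0.02} = 2.054.
Revised power = Φ(δ − 2.054) = Φ(0.507) = 0.6941.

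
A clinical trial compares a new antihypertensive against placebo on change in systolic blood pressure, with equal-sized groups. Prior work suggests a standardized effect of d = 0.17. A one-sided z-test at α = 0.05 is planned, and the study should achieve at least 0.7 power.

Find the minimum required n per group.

n = 326 per group

For power 0.7 need Φ(δ − z_{0.05}) = 0.7, so δ = z_{0.05} + z_{0.30} = 1.645 + 0.524 = 2.169.
δ = d·√(n/2) ⇒ n = 2(δ/d)² = 2 × (2.169 / 0.17)² = 325.65.
Round up to the next whole unit.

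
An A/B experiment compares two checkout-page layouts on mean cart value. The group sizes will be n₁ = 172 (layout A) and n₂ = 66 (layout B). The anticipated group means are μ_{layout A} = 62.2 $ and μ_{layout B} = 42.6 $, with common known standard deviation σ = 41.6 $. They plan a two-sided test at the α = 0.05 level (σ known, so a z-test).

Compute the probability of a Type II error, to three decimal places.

β ≈ 0.098

Standardized effect: d = |μ_{layout A} − μ_{layout B}| / σ = |62.2 − 42.6| / 41.6 = 0.4712
Noncentrality parameter: δ = d / √(1/n₁ + 1/n₂) = 0.4712 / √(1/172 + 1/66) = 3.2539
Critical value for a two-sided test at α = 0.05: z_{α/2} = 1.960.
Power = Φ(δ − 1.960) + Φ(−δ − 1.960) = Φ(1.294) + Φ(-5.214) = 0.9022 + 0.0000 = 0.9022.
Type II error: β = 1 − power = 1 − 0.9022 = 0.0978.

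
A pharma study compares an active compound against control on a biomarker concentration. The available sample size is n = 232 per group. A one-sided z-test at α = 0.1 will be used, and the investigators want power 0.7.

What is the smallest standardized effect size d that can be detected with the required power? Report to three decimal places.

Need Φ(δ − 1.282) = 0.7, so δ = 1.282 + 0.524 = 1.806.
δ = d·√(n/2) ⇒ d = δ/√(n/2) = 1.806/√(232/2) = 0.1677.

d ≈ 0.168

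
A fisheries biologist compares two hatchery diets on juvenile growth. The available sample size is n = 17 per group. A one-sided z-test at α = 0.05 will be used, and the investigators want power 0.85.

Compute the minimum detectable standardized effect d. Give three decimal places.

d ≈ 0.920

Need Φ(δ − 1.645) = 0.85, so δ = 1.645 + 1.036 = 2.681.
δ = d·√(n/2) ⇒ d = δ/√(n/2) = 2.681/√(17/2) = 0.9197.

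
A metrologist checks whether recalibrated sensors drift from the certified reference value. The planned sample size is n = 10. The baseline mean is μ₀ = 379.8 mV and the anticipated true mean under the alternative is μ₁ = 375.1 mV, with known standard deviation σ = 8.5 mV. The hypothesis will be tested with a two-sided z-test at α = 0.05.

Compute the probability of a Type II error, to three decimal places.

Standardized effect: d = |μ₁ − μ₀| / σ = |375.1 − 379.8| / 8.5 = 0.5529
Noncentrality parameter: δ = d·√n = 0.5529 × √10 = 1.7486
Critical value for a two-sided test at α = 0.05: z_{α/2} = 1.960.
Power = Φ(δ − 1.960) + Φ(−δ − 1.960) = Φ(-0.211) + Φ(-3.709) = 0.4163 + 0.0001 = 0.4164.
Type II error: β = 1 − power = 1 − 0.4164 = 0.5836.

β ≈ 0.584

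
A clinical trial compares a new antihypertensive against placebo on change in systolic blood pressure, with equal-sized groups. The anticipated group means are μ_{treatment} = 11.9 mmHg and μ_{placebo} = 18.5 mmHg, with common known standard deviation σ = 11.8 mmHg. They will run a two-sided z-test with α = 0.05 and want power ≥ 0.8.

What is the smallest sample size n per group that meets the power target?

Standardized effect: d = |μ_{treatment} − μ_{placebo}| / σ = |11.9 − 18.5| / 11.8 = 0.5593
Set Φ(δ − 1.960) = 0.8; then δ − 1.960 = Φ⁻¹(0.8) = 0.842, giving δ = 2.802.
(Ignoring the negligible lower-tail rejection probability gives the usual closed-form inversion.)
δ = d·√(n/2) ⇒ n = 2(δ/d)² = 2 × (2.802 / 0.5593)² = 50.18.
Round up to the next whole unit.

n = 51 per group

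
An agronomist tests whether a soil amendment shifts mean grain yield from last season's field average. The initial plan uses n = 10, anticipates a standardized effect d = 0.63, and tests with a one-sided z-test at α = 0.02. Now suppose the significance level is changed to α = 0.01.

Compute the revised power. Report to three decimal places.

Power ≈ 0.369

δ = d·√n = 0.63 × √10 = 1.9922 (unchanged). New critical value: z_{0.01} = 2.326.
Revised power = Φ(δ − 2.326) = Φ(-0.334) = 0.3691.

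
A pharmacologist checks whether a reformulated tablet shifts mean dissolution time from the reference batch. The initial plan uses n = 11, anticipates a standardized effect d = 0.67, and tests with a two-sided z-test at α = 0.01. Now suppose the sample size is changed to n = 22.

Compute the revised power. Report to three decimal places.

Power ≈ 0.715

With n = 22: δ = d·√n = 0.67 × √22 = 3.1426. Critical value z_{0.005} = 2.576.
Revised power = Φ(δ − 2.576) + Φ(−δ − 2.576) = Φ(0.567) + Φ(-5.718) = 0.7146 + 0.0000 = 0.7146.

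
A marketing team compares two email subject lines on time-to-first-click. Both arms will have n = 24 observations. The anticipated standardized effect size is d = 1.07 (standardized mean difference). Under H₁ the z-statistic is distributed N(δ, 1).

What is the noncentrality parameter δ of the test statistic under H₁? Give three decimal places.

δ ≈ 3.707

The noncentrality parameter scales effect size by the design's sample-size factor: δ = d·√(n/2) = 1.07 × √(24/2) = 3.7066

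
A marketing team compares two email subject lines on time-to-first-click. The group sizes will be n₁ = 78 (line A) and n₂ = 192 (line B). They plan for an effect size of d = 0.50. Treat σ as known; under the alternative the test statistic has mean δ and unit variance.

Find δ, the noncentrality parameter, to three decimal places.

δ ≈ 3.724

The noncentrality parameter scales effect size by the design's sample-size factor: δ = d / √(1/n₁ + 1/n₂) = 0.50 / √(1/78 + 1/192) = 3.7238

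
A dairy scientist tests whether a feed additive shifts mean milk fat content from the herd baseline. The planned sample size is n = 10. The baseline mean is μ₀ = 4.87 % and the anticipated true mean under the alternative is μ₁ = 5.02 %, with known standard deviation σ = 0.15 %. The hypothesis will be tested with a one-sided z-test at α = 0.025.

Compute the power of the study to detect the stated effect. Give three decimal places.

Standardized effect: d = |μ₁ − μ₀| / σ = |5.02 − 4.87| / 0.15 = 1.0000
Noncentrality parameter: δ = d·√n = 1.0000 × √10 = 3.1623
One-sided α = 0.025 → critical value z_{0.025} = 1.960.
Power = Φ(δ − 1.960) = Φ(1.202) = 0.8854.

Power ≈ 0.885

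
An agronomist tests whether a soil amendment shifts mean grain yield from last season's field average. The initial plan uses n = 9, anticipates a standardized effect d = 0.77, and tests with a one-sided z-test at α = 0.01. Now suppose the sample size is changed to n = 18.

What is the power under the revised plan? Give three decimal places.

Power ≈ 0.827

With n = 18: δ = d·√n = 0.77 × √18 = 3.2668. Critical value z_{0.01} = 2.326.
Revised power = P(Z > 2.326 − δ) = Φ(0.940) = 0.8265.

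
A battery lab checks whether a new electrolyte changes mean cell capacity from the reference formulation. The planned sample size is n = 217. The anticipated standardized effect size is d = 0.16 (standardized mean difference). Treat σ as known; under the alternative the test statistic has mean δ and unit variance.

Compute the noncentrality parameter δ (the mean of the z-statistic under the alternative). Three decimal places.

δ ≈ 2.357

The noncentrality parameter scales effect size by the design's sample-size factor: δ = d·√n = 0.16 × √217 = 2.3569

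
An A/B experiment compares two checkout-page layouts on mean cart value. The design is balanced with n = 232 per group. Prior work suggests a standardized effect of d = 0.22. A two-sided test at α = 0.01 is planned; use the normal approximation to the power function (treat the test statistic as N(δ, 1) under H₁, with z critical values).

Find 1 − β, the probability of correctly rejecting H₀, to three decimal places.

Power ≈ 0.418

Noncentrality parameter: δ = d·√(n/2) = 0.22 × √(232/2) = 2.3695
Critical value for a two-sided test at α = 0.01: z_{α/2} = 2.576.
Power = Φ(δ − 2.576) + Φ(−δ − 2.576) = Φ(-0.206) + Φ(-4.945) = 0.4183 + 0.0000 = 0.4183.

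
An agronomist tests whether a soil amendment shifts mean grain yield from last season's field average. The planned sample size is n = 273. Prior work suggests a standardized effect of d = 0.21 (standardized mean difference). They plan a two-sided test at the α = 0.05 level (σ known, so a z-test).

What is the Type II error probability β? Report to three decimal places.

β ≈ 0.066

Noncentrality parameter: λ = d·√n = 0.21 × √273 = 3.4698
Two-sided α = 0.05 → critical value z_{0.025} = 1.960.
Power = Φ(λ − 1.960) + Φ(−λ − 1.960) = Φ(1.510) + Φ(-5.430) = 0.9345 + 0.0000 = 0.9345.
Type II error: β = 1 − power = 1 − 0.9345 = 0.0655.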